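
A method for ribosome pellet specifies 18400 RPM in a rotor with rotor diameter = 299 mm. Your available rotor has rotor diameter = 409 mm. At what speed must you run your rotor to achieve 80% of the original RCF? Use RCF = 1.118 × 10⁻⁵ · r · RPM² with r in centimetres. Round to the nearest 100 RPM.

Original rotor: r = 299 mm / 2 = 149.5 mm = 14.95 cm
RCF = 1.118 × 10⁻⁵ × r × N²
RCF_original = 1.118 × 10⁻⁵ × 14.95 × (18400)² = 1.118 × 10⁻⁵ × 14.95 × 338,560,000 ≈ 56,587.3 × g
Target RCF = 0.8 × 56,587.3 ≈ 45,269.8 × g
Your rotor: r = 409 mm / 2 = 204.5 mm = 20.45 cm
45,269.8 = 1.118 × 10⁻⁵ × 20.45 × N²
N² = 45,269.8 / (22.8631 × 10⁻⁵) = 198,003,770
N ≈ √198,003,770 ≈ 14,071.4

14100 RPM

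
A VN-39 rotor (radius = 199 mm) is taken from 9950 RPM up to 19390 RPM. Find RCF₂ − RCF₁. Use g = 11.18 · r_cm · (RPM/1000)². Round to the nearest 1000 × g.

≈ 62000 ×g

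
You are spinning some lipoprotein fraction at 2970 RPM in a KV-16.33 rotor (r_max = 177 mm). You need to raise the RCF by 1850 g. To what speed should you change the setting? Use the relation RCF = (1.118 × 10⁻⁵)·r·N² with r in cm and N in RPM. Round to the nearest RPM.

N₂ ≈ 4263 RPM

r = 177 mm = 17.7 cm
Current RCF = 1.118 × 10⁻⁵ × 17.7 × (2970)² = 1.118 × 10⁻⁵ × 17.7 × 8,820,900 ≈ 1,745.5 × g
Target RCF = 1,745.5 + 1,850 = 3,595.5 × g
N² = 3,595.5 / (19.7886 × 10⁻⁵) = 18,169,552
N ≈ √18,169,552 ≈ 4,262.6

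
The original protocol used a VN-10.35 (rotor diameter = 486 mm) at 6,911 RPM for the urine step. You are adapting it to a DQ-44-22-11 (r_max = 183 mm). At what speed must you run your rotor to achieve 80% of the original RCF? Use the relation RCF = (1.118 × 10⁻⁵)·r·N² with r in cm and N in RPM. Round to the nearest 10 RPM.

≈ 7120 RPM

Original rotor: r = 486 mm / 2 = 243 mm = 24.3 cm
RCF_original = 1.118 × 10⁻⁵ × 24.3 × (6911)² = 1.118 × 10⁻⁵ × 24.3 × 47,761,921 ≈ 12,975.7 × g
Target RCF = 0.8 × 12,975.7 ≈ 10,380.6 × g
Your rotor: r = 183 mm = 18.3 cm
10,380.6 = 1.118 × 10⁻⁵ × 18.3 × N²
N² = 10,380.6 / (20.4594 × 10⁻⁵) = 50,737,558
N ≈ √50,737,558 ≈ 7,123.0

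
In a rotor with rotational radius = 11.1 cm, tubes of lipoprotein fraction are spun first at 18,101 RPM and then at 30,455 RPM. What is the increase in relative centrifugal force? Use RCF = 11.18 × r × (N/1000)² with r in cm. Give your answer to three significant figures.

74400 × g

RCF₁ = 11.18 × 11.1 × (18.101)² = 11.18 × 11.1 × 327.646201 ≈ 40,660.2 × g
RCF₂ = 11.18 × 11.1 × (30.455)² = 11.18 × 11.1 × 927.507025 ≈ 115,101.8 × g
Increase = 115,101.8 − 40,660.2 = 74,441.6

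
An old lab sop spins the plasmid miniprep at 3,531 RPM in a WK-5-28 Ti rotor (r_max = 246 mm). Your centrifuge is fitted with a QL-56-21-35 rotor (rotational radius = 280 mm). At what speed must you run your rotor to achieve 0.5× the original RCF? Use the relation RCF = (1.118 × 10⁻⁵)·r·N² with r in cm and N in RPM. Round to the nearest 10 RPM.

≈ 2340 RPM

Original rotor: r = 246 mm = 24.6 cm
RCF = 1.118 × 10⁻⁵ × r × N²
RCF_original = 1.118 × 10⁻⁵ × 24.6 × (3531)² = 1.118 × 10⁻⁵ × 24.6 × 12,467,961 ≈ 3,429 × g
Target RCF = 0.5 × 3,429 ≈ 1,714.5 × g
Your rotor: r = 280 mm = 28.0 cm
1,714.5 = 1.118 × 10⁻⁵ × 28 × N²
N² = 1,714.5 / (31.304 × 10⁻⁵) = 5,476,936
N ≈ √5,476,936 ≈ 2,340.3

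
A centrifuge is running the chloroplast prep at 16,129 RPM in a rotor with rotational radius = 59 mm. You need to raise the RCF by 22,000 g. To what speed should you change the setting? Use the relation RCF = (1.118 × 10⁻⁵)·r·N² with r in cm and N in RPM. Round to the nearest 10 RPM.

N₂ ≈ 24370 RPM

r = 59 mm = 5.9 cm
Current RCF = 1.118 × 10⁻⁵ × 5.9 × (16129)² = 1.118 × 10⁻⁵ × 5.9 × 260,144,641 ≈ 17,159.7 × g
Target RCF = 17,159.7 + 22,000 = 39,159.7 × g
N² = 39,159.7 / (6.5962 × 10⁻⁵) = 593,670,598
N ≈ √593,670,598 ≈ 24,365.4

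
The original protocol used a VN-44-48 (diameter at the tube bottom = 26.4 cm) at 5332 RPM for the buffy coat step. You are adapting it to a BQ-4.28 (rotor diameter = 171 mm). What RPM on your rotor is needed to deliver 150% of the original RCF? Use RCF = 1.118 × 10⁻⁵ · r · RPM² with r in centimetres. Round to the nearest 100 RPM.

≈ 8100 RPM

Original rotor: r = 26.4 / 2 = 13.2 cm
RCF = 1.118 × 10⁻⁵ × r × N²
RCF_original = 1.118 × 10⁻⁵ × 13.2 × (5332)² = 1.118 × 10⁻⁵ × 13.2 × 28,430,224 ≈ 4,195.6 × g
Target RCF = 1.5 × 4,195.6 ≈ 6,293.4 × g
Your rotor: r = 171 mm / 2 = 85.5 mm = 8.55 cm
6,293.4 = 1.118 × 10⁻⁵ × 8.55 × N²
N² = 6,293.4 / (9.5589 × 10⁻⁵) = 65,838,119
N ≈ √65,838,119 ≈ 8,114.1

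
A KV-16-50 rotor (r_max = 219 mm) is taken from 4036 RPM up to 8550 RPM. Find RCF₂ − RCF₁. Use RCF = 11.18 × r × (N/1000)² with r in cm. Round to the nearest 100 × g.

13900 g

r = 219 mm = 21.9 cm
RCF₁ = 11.18 × 21.9 × (4.036)² = 11.18 × 21.9 × 16.289296 ≈ 3,988.3 × g
RCF₂ = 11.18 × 21.9 × (8.55)² = 11.18 × 21.9 × 73.1025 ≈ 17,898.6 × g
Increase = 17,898.6 − 3,988.3 = 13,910.3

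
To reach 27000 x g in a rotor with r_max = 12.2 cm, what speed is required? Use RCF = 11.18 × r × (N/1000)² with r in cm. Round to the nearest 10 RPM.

RCF = 11.18 × r × (N/1000)²
27,000 = 11.18 × 12.2 × (N/1000)²
(N/1000)² = 27,000 / 136.396 = 197.953
N = 1000 × √197.953 ≈ 14,069.6

14070 RPM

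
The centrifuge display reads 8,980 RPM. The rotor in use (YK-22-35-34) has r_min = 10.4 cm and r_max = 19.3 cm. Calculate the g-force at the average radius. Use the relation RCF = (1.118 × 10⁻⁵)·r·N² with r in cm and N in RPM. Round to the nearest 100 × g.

RCF ≈ 13400 x g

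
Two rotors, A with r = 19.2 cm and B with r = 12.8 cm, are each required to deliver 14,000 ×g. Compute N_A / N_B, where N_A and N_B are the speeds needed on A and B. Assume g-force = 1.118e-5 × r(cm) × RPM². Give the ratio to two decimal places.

At fixed RCF, N ∝ 1/√r, so N_A/N_B = √(r_B/r_A) = √(12.8/19.2) = √0.666667 = 0.8165.

0.82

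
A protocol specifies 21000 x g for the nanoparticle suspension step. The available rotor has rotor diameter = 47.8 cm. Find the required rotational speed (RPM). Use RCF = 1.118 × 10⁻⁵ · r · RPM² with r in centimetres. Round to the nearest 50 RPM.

r = 47.8 / 2 = 23.9 cm
RCF = 1.118 × 10⁻⁵ × r × N²
21,000 = 1.118 × 10⁻⁵ × 23.9 × N²
N² = 21,000 / (26.7202 × 10⁻⁵) = 78,592,226
N ≈ √78,592,226 ≈ 8,865.2

N ≈ 8850 RPM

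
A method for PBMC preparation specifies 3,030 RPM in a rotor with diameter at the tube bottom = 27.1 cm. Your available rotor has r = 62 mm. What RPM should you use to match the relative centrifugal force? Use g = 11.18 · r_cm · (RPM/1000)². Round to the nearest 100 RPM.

4500 RPM

Original rotor: r = 27.1 / 2 = 13.55 cm
RCF = 11.18 × r × (N/1000)²
RCF_original = 11.18 × 13.55 × (3.03)² = 11.18 × 13.55 × 9.1809 ≈ 1,390.8 × g
Your rotor: r = 62 mm = 6.2 cm
1,390.8 = 11.18 × 6.2 × (N/1000)²
(N/1000)² = 1,390.8 / 69.316 = 20.06463
N = 1000 × √20.06463 ≈ 4,479.4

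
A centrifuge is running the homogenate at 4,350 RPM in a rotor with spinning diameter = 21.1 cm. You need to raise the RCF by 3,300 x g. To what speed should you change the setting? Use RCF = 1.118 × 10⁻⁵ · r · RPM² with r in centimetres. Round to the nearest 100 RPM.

6800 RPM

r = 21.1 / 2 = 10.55 cm
Current RCF = 1.118 × 10⁻⁵ × 10.55 × (4350)² = 1.118 × 10⁻⁵ × 10.55 × 18,922,500 ≈ 2,231.9 × g
Target RCF = 2,231.9 + 3,300 = 5,531.9 × g
N² = 5,531.9 / (11.7949 × 10⁻⁵) = 46,900,779
N ≈ √46,900,779 ≈ 6,848.4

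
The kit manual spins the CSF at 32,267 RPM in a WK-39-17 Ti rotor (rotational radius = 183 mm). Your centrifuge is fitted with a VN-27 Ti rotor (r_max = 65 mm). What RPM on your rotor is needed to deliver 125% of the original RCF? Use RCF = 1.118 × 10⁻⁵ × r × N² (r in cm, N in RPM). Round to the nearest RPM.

Original rotor: r = 183 mm = 18.3 cm
RCF_original = 1.118 × 10⁻⁵ × 18.3 × (32267)² = 1.118 × 10⁻⁵ × 18.3 × 1,041,159,289 ≈ 213,014.9 × g
Target RCF = 1.25 × 213,014.9 ≈ 266,268.6 × g
Your rotor: r = 65 mm = 6.5 cm
266,268.6 = 1.118 × 10⁻⁵ × 6.5 × N²
N² = 266,268.6 / (7.267 × 10⁻⁵) = 3,664,078,712
N ≈ √3,664,078,712 ≈ 60,531.6

≈ 60532 RPM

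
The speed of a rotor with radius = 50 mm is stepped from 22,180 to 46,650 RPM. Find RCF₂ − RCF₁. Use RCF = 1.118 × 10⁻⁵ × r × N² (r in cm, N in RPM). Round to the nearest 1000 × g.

94000 ×g

r = 50 mm = 5.0 cm
RCF₁ = 1.118 × 10⁻⁵ × 5 × (22180)² = 1.118 × 10⁻⁵ × 5 × 491,952,400 ≈ 27,500.1 × g
RCF₂ = 1.118 × 10⁻⁵ × 5 × (46650)² = 1.118 × 10⁻⁵ × 5 × 2,176,222,500 ≈ 121,650.8 × g
Increase = 121,650.8 − 27,500.1 = 94,150.7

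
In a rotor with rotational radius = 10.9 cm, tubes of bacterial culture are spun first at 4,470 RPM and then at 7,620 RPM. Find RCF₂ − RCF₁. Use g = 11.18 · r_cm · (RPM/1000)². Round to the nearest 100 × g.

≈ 4600 ×g

RCF₁ = 11.18 × 10.9 × (4.47)² = 11.18 × 10.9 × 19.9809 ≈ 2,434.9 × g
RCF₂ = 11.18 × 10.9 × (7.62)² = 11.18 × 10.9 × 58.0644 ≈ 7,075.8 × g
Increase = 7,075.8 − 2,434.9 = 4,640.9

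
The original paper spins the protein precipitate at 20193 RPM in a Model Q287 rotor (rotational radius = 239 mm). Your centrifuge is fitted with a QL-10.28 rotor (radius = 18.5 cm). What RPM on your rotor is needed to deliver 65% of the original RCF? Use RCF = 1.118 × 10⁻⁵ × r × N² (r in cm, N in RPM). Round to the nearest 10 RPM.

18500 RPM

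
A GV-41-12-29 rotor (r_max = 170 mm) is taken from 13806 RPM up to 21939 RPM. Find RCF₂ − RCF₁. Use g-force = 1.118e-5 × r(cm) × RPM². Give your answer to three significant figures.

55300 x g

r = 170 mm = 17.0 cm
RCF₁ = 1.118 × 10⁻⁵ × 17 × (13806)² = 1.118 × 10⁻⁵ × 17 × 190,605,636 ≈ 36,226.5 × g
RCF₂ = 1.118 × 10⁻⁵ × 17 × (21939)² = 1.118 × 10⁻⁵ × 17 × 481,319,721 ≈ 91,479.6 × g
Increase = 91,479.6 − 36,226.5 = 55,253.1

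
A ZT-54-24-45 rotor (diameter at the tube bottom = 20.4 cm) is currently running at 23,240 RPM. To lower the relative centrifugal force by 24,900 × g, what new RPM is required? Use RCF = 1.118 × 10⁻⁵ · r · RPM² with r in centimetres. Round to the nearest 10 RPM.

r = 20.4 / 2 = 10.2 cm
Current RCF = 1.118 × 10⁻⁵ × 10.2 × (23240)² = 1.118 × 10⁻⁵ × 10.2 × 540,097,600 ≈ 61,590.6 × g
Target RCF = 61,590.6 − 24,900 = 36,690.6 × g
N² = 36,690.6 / (11.4036 × 10⁻⁵) = 321,745,764
N ≈ √321,745,764 ≈ 17,937.3

N₂ ≈ 17940 RPM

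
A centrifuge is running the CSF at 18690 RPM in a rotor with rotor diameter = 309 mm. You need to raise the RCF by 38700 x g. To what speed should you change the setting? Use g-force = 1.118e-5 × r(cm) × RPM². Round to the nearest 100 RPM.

r = 309 mm / 2 = 154.5 mm = 15.45 cm
Current RCF = 1.118 × 10⁻⁵ × 15.45 × (18690)² = 1.118 × 10⁻⁵ × 15.45 × 349,316,100 ≈ 60,337.7 × g
Target RCF = 60,337.7 + 38,700 = 99,037.7 × g
N² = 99,037.7 / (17.2731 × 10⁻⁵) = 573,363,785
N ≈ √573,363,785 ≈ 23,945.0

N₂ ≈ 23900 RPM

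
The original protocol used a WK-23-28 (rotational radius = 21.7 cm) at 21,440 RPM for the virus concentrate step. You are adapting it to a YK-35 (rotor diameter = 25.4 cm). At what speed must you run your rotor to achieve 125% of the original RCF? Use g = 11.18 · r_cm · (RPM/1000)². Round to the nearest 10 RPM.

31330 RPM

RCF_original = 11.18 × 21.7 × (21.44)² = 11.18 × 21.7 × 459.6736 ≈ 111,519.6 × g
Target RCF = 1.25 × 111,519.6 ≈ 139,399.5 × g
Your rotor: r = 25.4 / 2 = 12.7 cm
139,399.5 = 11.18 × 12.7 × (N/1000)²
(N/1000)² = 139,399.5 / 141.986 = 981.7834
N = 1000 × √981.7834 ≈ 31,333.4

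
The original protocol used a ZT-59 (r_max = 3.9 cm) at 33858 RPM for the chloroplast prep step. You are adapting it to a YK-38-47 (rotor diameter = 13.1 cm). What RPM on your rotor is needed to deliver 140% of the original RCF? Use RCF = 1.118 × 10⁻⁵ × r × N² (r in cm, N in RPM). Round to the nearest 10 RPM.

RCF_original = 1.118 × 10⁻⁵ × 3.9 × (33858)² = 1.118 × 10⁻⁵ × 3.9 × 1,146,364,164 ≈ 49,983.8 × g
Target RCF = 1.4 × 49,983.8 ≈ 69,977.3 × g
Your rotor: r = 13.1 / 2 = 6.55 cm
69,977.3 = 1.118 × 10⁻⁵ × 6.55 × N²
N² = 69,977.3 / (7.3229 × 10⁻⁵) = 955,595,461
N ≈ √955,595,461 ≈ 30,912.7

30910 RPM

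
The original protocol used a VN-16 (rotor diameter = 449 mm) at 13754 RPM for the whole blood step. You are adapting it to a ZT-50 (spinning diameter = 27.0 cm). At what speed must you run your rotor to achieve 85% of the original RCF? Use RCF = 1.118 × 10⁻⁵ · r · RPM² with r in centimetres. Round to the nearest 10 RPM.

≈ 16350 RPM

Original rotor: r = 449 mm / 2 = 224.5 mm = 22.45 cm
RCF_original = 1.118 × 10⁻⁵ × 22.45 × (13754)² = 1.118 × 10⁻⁵ × 22.45 × 189,172,516 ≈ 47,480.6 × g
Target RCF = 0.85 × 47,480.6 ≈ 40,358.5 × g
Your rotor: r = 27.0 / 2 = 13.5 cm
40,358.5 = 1.118 × 10⁻⁵ × 13.5 × N²
N² = 40,358.5 / (15.093 × 10⁻⁵) = 267,398,794
N ≈ √267,398,794 ≈ 16,352.3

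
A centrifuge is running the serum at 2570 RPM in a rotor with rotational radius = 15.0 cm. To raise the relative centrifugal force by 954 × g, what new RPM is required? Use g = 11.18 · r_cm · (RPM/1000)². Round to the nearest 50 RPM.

Current RCF = 11.18 × 15 × (2.57)² = 11.18 × 15 × 6.6049 ≈ 1,107.6 × g
Target RCF = 1,107.6 + 954 = 2,061.6 × g
(N/1000)² = 2,061.6 / 167.7 = 12.29338
N = 1000 × √12.29338 ≈ 3,506.2

≈ 3500 RPM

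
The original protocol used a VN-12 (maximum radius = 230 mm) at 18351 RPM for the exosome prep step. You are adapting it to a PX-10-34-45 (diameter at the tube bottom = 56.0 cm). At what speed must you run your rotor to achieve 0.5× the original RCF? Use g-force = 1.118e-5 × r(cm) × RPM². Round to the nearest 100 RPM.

11800 RPM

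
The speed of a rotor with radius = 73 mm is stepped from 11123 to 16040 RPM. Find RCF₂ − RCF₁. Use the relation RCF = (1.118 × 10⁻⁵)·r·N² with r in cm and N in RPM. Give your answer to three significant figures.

r = 73 mm = 7.3 cm
RCF₁ = 1.118 × 10⁻⁵ × 7.3 × (11123)² = 1.118 × 10⁻⁵ × 7.3 × 123,721,129 ≈ 10,097.4 × g
RCF₂ = 1.118 × 10⁻⁵ × 7.3 × (16040)² = 1.118 × 10⁻⁵ × 7.3 × 257,281,600 ≈ 20,997.8 × g
Increase = 20,997.8 − 10,097.4 = 10,900.4

≈ 10900 x g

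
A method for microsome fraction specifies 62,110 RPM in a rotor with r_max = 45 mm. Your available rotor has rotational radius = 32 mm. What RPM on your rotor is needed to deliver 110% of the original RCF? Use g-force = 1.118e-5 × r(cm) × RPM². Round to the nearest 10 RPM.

77250 RPM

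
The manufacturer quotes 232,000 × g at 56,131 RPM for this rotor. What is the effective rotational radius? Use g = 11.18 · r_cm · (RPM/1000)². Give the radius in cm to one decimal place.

RCF = 11.18 × r × (N/1000)²
232000 = 11.18 × r × (56.131)²
r = 232000 / (11.18 × 3150.689161) = 232000 / 35224.7 ≈ 6.586 cm

6.6 cm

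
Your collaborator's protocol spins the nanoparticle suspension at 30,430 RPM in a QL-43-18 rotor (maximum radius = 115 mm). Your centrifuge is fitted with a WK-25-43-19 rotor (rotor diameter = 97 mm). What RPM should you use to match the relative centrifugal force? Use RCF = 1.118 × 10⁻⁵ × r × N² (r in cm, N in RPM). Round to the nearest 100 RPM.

46900 RPM

Original rotor: r = 115 mm = 11.5 cm
RCF = 1.118 × 10⁻⁵ × r × N²
RCF_original = 1.118 × 10⁻⁵ × 11.5 × (30430)² = 1.118 × 10⁻⁵ × 11.5 × 925,984,900 ≈ 119,053.9 × g
Your rotor: r = 97 mm / 2 = 48.5 mm = 4.85 cm
119,053.9 = 1.118 × 10⁻⁵ × 4.85 × N²
N² = 119,053.9 / (5.4223 × 10⁻⁵) = 2,195,634,694
N ≈ √2,195,634,694 ≈ 46,857.6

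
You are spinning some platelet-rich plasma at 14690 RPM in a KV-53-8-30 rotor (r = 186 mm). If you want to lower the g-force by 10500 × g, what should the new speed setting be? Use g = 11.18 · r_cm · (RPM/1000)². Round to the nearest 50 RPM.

r = 186 mm = 18.6 cm
Current RCF = 11.18 × 18.6 × (14.69)² = 11.18 × 18.6 × 215.7961 ≈ 44,874.4 × g
Target RCF = 44,874.4 − 10,500 = 34,374.4 × g
(N/1000)² = 34,374.4 / 207.948 = 165.3029
N = 1000 × √165.3029 ≈ 12,857.0

N₂ ≈ 12850 RPM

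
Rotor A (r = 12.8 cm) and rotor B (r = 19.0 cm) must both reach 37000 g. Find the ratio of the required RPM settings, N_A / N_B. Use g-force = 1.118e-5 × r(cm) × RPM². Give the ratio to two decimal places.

At fixed RCF, N ∝ 1/√r, so N_A/N_B = √(r_B/r_A) = √(19.0/12.8) = √1.484375 = 1.2183.

1.22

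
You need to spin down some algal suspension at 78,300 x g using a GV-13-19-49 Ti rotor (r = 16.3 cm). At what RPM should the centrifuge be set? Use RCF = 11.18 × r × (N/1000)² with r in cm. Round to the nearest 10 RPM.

RCF = 11.18 × r × (N/1000)²
78,300 = 11.18 × 16.3 × (N/1000)²
(N/1000)² = 78,300 / 182.234 = 429.6674
N = 1000 × √429.6674 ≈ 20,728.4

20730 RPM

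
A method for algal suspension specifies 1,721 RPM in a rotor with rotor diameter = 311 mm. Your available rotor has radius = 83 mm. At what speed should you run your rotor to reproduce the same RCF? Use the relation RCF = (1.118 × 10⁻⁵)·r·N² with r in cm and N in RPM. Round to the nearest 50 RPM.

2350 RPM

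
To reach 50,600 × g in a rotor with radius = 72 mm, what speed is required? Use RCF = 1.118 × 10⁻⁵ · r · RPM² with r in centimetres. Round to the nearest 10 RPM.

25070 RPM

r = 72 mm = 7.2 cm
50,600 = 1.118 × 10⁻⁵ × 7.2 × N²
N² = 50,600 / (8.0496 × 10⁻⁵) = 628,602,663
N ≈ √628,602,663 ≈ 25,071.9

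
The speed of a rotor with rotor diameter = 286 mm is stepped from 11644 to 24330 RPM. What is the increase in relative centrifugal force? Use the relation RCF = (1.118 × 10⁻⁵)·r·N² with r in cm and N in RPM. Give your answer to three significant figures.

r = 286 mm / 2 = 143 mm = 14.3 cm
RCF₁ = 1.118 × 10⁻⁵ × 14.3 × (11644)² = 1.118 × 10⁻⁵ × 14.3 × 135,582,736 ≈ 21,676.2 × g
RCF₂ = 1.118 × 10⁻⁵ × 14.3 × (24330)² = 1.118 × 10⁻⁵ × 14.3 × 591,948,900 ≈ 94,637.2 × g
Increase = 94,637.2 − 21,676.2 = 72,961

≈ 73000 x g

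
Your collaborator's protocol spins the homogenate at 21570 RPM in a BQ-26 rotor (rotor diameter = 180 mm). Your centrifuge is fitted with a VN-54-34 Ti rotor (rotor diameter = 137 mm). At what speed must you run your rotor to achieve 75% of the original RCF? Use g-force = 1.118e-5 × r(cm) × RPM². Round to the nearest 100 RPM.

Original rotor: r = 180 mm / 2 = 90 mm = 9 cm
RCF_original = 1.118 × 10⁻⁵ × 9 × (21570)² = 1.118 × 10⁻⁵ × 9 × 465,264,900 ≈ 46,815 × g
Target RCF = 0.75 × 46,815 ≈ 35,111.2 × g
Your rotor: r = 137 mm / 2 = 68.5 mm = 6.85 cm
35,111.2 = 1.118 × 10⁻⁵ × 6.85 × N²
N² = 35,111.2 / (7.6583 × 10⁻⁵) = 458,472,507
N ≈ √458,472,507 ≈ 21,412.0

21400 RPM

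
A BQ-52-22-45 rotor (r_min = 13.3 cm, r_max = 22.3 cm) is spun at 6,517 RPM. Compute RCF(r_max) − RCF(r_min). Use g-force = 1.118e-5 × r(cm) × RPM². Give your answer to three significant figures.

RCF_max = 1.118 × 10⁻⁵ × 22.3 × (6517)² = 1.118 × 10⁻⁵ × 22.3 × 42,471,289 ≈ 10,588.7 × g
RCF_min = 1.118 × 10⁻⁵ × 13.3 × (6517)² = 1.118 × 10⁻⁵ × 13.3 × 42,471,289 ≈ 6,315.2 × g
ΔRCF = 10,588.7 − 6,315.2 = 4,273.5

ΔRCF ≈ 4270 ×g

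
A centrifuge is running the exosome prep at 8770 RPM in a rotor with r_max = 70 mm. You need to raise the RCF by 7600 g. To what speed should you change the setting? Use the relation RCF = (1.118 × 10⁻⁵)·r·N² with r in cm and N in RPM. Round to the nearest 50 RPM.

r = 70 mm = 7.0 cm
Current RCF = 1.118 × 10⁻⁵ × 7 × (8770)² = 1.118 × 10⁻⁵ × 7 × 76,912,900 ≈ 6,019.2 × g
Target RCF = 6,019.2 + 7,600 = 13,619.2 × g
N² = 13,619.2 / (7.826 × 10⁻⁵) = 174,025,045
N ≈ √174,025,045 ≈ 13,191.9

N₂ ≈ 13200 RPM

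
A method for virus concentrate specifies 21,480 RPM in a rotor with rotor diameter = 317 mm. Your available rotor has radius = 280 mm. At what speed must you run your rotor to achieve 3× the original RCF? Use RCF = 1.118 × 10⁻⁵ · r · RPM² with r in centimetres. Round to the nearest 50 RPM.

Original rotor: r = 317 mm / 2 = 158.5 mm = 15.85 cm
RCF = 1.118 × 10⁻⁵ × r × N²
RCF_original = 1.118 × 10⁻⁵ × 15.85 × (21480)² = 1.118 × 10⁻⁵ × 15.85 × 461,390,400 ≈ 81,759.8 × g
Target RCF = 3 × 81,759.8 ≈ 245,279.4 × g
Your rotor: r = 280 mm = 28.0 cm
245,279.4 = 1.118 × 10⁻⁵ × 28 × N²
N² = 245,279.4 / (31.304 × 10⁻⁵) = 783,540,123
N ≈ √783,540,123 ≈ 27,991.8

≈ 28000 RPM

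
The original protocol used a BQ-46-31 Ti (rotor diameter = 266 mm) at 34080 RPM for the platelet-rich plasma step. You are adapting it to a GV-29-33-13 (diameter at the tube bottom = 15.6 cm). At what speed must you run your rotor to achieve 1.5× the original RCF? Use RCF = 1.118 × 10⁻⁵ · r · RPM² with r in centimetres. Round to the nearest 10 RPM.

≈ 54500 RPM

Original rotor: r = 266 mm / 2 = 133 mm = 13.3 cm
RCF_original = 1.118 × 10⁻⁵ × 13.3 × (34080)² = 1.118 × 10⁻⁵ × 13.3 × 1,161,446,400 ≈ 172,700.1 × g
Target RCF = 1.5 × 172,700.1 ≈ 259,050.2 × g
Your rotor: r = 15.6 / 2 = 7.8 cm
259,050.2 = 1.118 × 10⁻⁵ × 7.8 × N²
N² = 259,050.2 / (8.7204 × 10⁻⁵) = 2,970,622,907
N ≈ √2,970,622,907 ≈ 54,503.4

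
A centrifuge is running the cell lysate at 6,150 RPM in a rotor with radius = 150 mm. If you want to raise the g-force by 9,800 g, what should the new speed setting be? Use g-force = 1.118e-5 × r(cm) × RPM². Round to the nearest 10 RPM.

9810 RPM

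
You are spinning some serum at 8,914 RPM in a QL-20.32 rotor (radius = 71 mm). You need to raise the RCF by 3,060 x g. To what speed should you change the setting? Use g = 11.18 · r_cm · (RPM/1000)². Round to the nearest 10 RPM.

r = 71 mm = 7.1 cm
Current RCF = 11.18 × 7.1 × (8.914)² = 11.18 × 7.1 × 79.459396 ≈ 6,307.3 × g
Target RCF = 6,307.3 + 3,060 = 9,367.3 × g
(N/1000)² = 9,367.3 / 79.378 = 118.0088
N = 1000 × √118.0088 ≈ 10,863.2

≈ 10860 RPM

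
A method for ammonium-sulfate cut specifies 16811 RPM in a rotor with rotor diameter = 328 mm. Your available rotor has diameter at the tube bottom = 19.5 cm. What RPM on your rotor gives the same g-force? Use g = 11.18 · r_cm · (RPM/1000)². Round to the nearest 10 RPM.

21800 RPM

Original rotor: r = 328 mm / 2 = 164 mm = 16.4 cm
RCF_original = 11.18 × 16.4 × (16.811)² = 11.18 × 16.4 × 282.609721 ≈ 51,817.1 × g
Your rotor: r = 19.5 / 2 = 9.75 cm
51,817.1 = 11.18 × 9.75 × (N/1000)²
(N/1000)² = 51,817.1 / 109.005 = 475.3644
N = 1000 × √475.3644 ≈ 21,802.9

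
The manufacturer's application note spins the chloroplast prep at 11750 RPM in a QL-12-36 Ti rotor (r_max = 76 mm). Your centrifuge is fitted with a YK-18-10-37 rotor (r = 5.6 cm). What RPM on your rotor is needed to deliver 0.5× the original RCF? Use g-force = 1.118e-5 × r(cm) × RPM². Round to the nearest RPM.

Original rotor: r = 76 mm = 7.6 cm
RCF_original = 1.118 × 10⁻⁵ × 7.6 × (11750)² = 1.118 × 10⁻⁵ × 7.6 × 138,062,500 ≈ 11,730.9 × g
Target RCF = 0.5 × 11,730.9 ≈ 5,865.4 × g
5,865.4 = 1.118 × 10⁻⁵ × 5.6 × N²
N² = 5,865.4 / (6.2608 × 10⁻⁵) = 93,684,513
N ≈ √93,684,513 ≈ 9,679.1

≈ 9679 RPM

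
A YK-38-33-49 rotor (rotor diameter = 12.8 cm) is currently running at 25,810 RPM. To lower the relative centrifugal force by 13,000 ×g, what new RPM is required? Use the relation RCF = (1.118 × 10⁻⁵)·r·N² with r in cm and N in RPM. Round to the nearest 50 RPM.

22000 RPM

r = 12.8 / 2 = 6.4 cm
Current RCF = 1.118 × 10⁻⁵ × 6.4 × (25810)² = 1.118 × 10⁻⁵ × 6.4 × 666,156,100 ≈ 47,664.8 × g
Target RCF = 47,664.8 − 13,000 = 34,664.8 × g
N² = 34,664.8 / (7.1552 × 10⁻⁵) = 484,470,036
N ≈ √484,470,036 ≈ 22,010.7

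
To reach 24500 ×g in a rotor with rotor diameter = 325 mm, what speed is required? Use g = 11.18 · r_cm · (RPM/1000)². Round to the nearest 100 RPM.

11600 RPM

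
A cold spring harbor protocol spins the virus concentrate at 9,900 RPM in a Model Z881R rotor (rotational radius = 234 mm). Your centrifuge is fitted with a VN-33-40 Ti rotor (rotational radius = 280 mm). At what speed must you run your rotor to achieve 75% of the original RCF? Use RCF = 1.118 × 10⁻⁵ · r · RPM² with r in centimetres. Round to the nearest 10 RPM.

≈ 7840 RPM

Original rotor: r = 234 mm = 23.4 cm
RCF_original = 1.118 × 10⁻⁵ × 23.4 × (9900)² = 1.118 × 10⁻⁵ × 23.4 × 98,010,000 ≈ 25,640.6 × g
Target RCF = 0.75 × 25,640.6 ≈ 19,230.4 × g
Your rotor: r = 280 mm = 28.0 cm
19,230.4 = 1.118 × 10⁻⁵ × 28 × N²
N² = 19,230.4 / (31.304 × 10⁻⁵) = 61,431,127
N ≈ √61,431,127 ≈ 7,837.8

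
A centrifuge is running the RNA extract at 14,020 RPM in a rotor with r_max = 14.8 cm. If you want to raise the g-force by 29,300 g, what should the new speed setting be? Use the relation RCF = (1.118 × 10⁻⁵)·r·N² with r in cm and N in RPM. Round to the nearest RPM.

Current RCF = 1.118 × 10⁻⁵ × 14.8 × (14020)² = 1.118 × 10⁻⁵ × 14.8 × 196,560,400 ≈ 32,523.7 × g
Target RCF = 32,523.7 + 29,300 = 61,823.7 × g
N² = 61,823.7 / (16.5464 × 10⁻⁵) = 373,638,375
N ≈ √373,638,375 ≈ 19,329.7

≈ 19330 RPM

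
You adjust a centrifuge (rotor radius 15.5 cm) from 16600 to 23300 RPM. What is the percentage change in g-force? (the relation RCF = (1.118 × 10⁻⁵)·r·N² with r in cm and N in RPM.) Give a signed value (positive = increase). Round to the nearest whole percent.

RCF ∝ N², so the ratio is (23300/16600)² = (1.403614)² = 1.9701.
Change = 1.9701 − 1 = +0.9701 → +97.0%.

+97%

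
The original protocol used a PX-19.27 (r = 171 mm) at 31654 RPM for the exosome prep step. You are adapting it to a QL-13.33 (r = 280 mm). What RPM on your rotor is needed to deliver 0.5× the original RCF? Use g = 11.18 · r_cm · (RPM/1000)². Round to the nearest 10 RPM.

17490 RPM

Original rotor: r = 171 mm = 17.1 cm
RCF_original = 11.18 × 17.1 × (31.654)² = 11.18 × 17.1 × 1,001.975716 ≈ 191,555.7 × g
Target RCF = 0.5 × 191,555.7 ≈ 95,777.9 × g
Your rotor: r = 280 mm = 28.0 cm
95,777.9 = 11.18 × 28 × (N/1000)²
(N/1000)² = 95,777.9 / 313.04 = 305.9606
N = 1000 × √305.9606 ≈ 17,491.7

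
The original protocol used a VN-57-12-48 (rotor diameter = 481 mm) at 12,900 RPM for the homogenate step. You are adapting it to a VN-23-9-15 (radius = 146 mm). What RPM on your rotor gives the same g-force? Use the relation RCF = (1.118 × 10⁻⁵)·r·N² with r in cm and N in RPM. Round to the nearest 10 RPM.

≈ 16560 RPM

Original rotor: r = 481 mm / 2 = 240.5 mm = 24.05 cm
RCF_original = 1.118 × 10⁻⁵ × 24.05 × (12900)² = 1.118 × 10⁻⁵ × 24.05 × 166,410,000 ≈ 44,744.2 × g
Your rotor: r = 146 mm = 14.6 cm
44,744.2 = 1.118 × 10⁻⁵ × 14.6 × N²
N² = 44,744.2 / (16.3228 × 10⁻⁵) = 274,120,862
N ≈ √274,120,862 ≈ 16,556.6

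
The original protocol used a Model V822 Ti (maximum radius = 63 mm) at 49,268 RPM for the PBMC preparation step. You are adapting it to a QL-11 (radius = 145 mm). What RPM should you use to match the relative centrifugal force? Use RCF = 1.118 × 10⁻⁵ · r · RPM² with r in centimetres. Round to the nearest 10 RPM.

Original rotor: r = 63 mm = 6.3 cm
RCF_original = 1.118 × 10⁻⁵ × 6.3 × (49268)² = 1.118 × 10⁻⁵ × 6.3 × 2,427,335,824 ≈ 170,967 × g
Your rotor: r = 145 mm = 14.5 cm
170,967 = 1.118 × 10⁻⁵ × 14.5 × N²
N² = 170,967 / (16.211 × 10⁻⁵) = 1,054,635,741
N ≈ √1,054,635,741 ≈ 32,475.2

32480 RPM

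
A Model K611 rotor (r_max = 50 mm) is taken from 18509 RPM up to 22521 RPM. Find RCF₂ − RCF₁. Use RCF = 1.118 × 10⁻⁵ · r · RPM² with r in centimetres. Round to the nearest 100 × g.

r = 50 mm = 5.0 cm
RCF₁ = 1.118 × 10⁻⁵ × 5 × (18509)² = 1.118 × 10⁻⁵ × 5 × 342,583,081 ≈ 19,150.4 × g
RCF₂ = 1.118 × 10⁻⁵ × 5 × (22521)² = 1.118 × 10⁻⁵ × 5 × 507,195,441 ≈ 28,352.2 × g
Increase = 28,352.2 − 19,150.4 = 9,201.8

≈ 9200 ×g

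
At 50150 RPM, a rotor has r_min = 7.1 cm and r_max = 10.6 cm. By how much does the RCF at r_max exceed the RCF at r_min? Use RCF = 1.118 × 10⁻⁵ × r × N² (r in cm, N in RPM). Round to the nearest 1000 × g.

ΔRCF = 1.118 × 10⁻⁵ × (r_max − r_min) × N² = 1.118 × 10⁻⁵ × 3.5 × 2,515,022,500 ≈ 98,412.8

≈ 98000 ×g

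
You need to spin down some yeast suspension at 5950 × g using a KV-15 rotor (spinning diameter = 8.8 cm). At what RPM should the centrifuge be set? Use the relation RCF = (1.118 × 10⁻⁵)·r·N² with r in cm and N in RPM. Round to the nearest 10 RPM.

r = 8.8 / 2 = 4.4 cm
RCF = 1.118 × 10⁻⁵ × r × N²
5,950 = 1.118 × 10⁻⁵ × 4.4 × N²
N² = 5,950 / (4.9192 × 10⁻⁵) = 120,954,627
N ≈ √120,954,627 ≈ 10,997.9

11000 RPM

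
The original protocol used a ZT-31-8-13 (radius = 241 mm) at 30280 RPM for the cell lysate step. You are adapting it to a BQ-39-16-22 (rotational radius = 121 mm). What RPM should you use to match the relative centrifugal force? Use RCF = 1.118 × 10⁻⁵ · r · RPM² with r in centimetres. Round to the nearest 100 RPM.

≈ 42700 RPM

Original rotor: r = 241 mm = 24.1 cm
RCF_original = 1.118 × 10⁻⁵ × 24.1 × (30280)² = 1.118 × 10⁻⁵ × 24.1 × 916,878,400 ≈ 247,041.9 × g
Your rotor: r = 121 mm = 12.1 cm
247,041.9 = 1.118 × 10⁻⁵ × 12.1 × N²
N² = 247,041.9 / (13.5278 × 10⁻⁵) = 1,826,179,423
N ≈ √1,826,179,423 ≈ 42,733.8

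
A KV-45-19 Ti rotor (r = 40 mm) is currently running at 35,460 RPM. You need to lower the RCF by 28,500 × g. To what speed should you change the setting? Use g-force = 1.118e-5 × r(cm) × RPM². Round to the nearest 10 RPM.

N₂ ≈ 24900 RPM

r = 40 mm = 4.0 cm
Current RCF = 1.118 × 10⁻⁵ × 4 × (35460)² = 1.118 × 10⁻⁵ × 4 × 1,257,411,600 ≈ 56,231.4 × g
Target RCF = 56,231.4 − 28,500 = 27,731.4 × g
N² = 27,731.4 / (4.472 × 10⁻⁵) = 620,111,807
N ≈ √620,111,807 ≈ 24,902.0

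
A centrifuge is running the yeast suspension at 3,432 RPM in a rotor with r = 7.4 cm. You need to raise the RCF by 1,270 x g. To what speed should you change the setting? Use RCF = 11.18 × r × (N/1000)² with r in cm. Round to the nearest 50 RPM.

5200 RPM

Current RCF = 11.18 × 7.4 × (3.432)² = 11.18 × 7.4 × 11.778624 ≈ 974.5 × g
Target RCF = 974.5 + 1,270 = 2,244.5 × g
(N/1000)² = 2,244.5 / 82.732 = 27.12977
N = 1000 × √27.12977 ≈ 5,208.6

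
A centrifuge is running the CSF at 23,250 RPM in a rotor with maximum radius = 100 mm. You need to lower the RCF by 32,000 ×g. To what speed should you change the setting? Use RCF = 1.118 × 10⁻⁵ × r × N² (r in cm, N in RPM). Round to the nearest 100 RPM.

15900 RPM

r = 100 mm = 10.0 cm
Current RCF = 1.118 × 10⁻⁵ × 10 × (23250)² = 1.118 × 10⁻⁵ × 10 × 540,562,500 ≈ 60,434.9 × g
Target RCF = 60,434.9 − 32,000 = 28,434.9 × g
N² = 28,434.9 / (11.18 × 10⁻⁵) = 254,337,209
N ≈ √254,337,209 ≈ 15,948.0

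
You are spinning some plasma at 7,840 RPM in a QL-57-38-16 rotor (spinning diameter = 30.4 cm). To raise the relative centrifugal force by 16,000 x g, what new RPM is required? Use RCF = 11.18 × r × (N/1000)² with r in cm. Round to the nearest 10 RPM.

N₂ ≈ 12470 RPM

r = 30.4 / 2 = 15.2 cm
Current RCF = 11.18 × 15.2 × (7.84)² = 11.18 × 15.2 × 61.4656 ≈ 10,445.2 × g
Target RCF = 10,445.2 + 16,000 = 26,445.2 × g
(N/1000)² = 26,445.2 / 169.936 = 155.6186
N = 1000 × √155.6186 ≈ 12,474.7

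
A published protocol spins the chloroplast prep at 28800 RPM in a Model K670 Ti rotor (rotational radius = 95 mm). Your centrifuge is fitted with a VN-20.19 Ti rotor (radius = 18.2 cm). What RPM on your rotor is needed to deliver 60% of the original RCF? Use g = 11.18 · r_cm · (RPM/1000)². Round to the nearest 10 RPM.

Original rotor: r = 95 mm = 9.5 cm
RCF = 11.18 × r × (N/1000)²
RCF_original = 11.18 × 9.5 × (28.8)² = 11.18 × 9.5 × 829.44 ≈ 88,094.8 × g
Target RCF = 0.6 × 88,094.8 ≈ 52,856.9 × g
52,856.9 = 11.18 × 18.2 × (N/1000)²
(N/1000)² = 52,856.9 / 203.476 = 259.7697
N = 1000 × √259.7697 ≈ 16,117.4

16120 RPM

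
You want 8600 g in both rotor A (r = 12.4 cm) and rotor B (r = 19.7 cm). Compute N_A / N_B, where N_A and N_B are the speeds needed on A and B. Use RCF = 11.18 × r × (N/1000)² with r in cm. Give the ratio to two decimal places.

1.26

At fixed RCF, N ∝ 1/√r, so N_A/N_B = √(r_B/r_A) = √(19.7/12.4) = √1.588710 = 1.2604.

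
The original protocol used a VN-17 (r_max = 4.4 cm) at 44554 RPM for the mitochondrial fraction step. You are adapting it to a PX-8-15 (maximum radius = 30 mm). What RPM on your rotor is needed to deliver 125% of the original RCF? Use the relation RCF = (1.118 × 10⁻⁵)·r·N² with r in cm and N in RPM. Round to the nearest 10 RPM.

RCF_original = 1.118 × 10⁻⁵ × 4.4 × (44554)² = 1.118 × 10⁻⁵ × 4.4 × 1,985,058,916 ≈ 97,649 × g
Target RCF = 1.25 × 97,649 ≈ 122,061.2 × g
Your rotor: r = 30 mm = 3.0 cm
122,061.2 = 1.118 × 10⁻⁵ × 3 × N²
N² = 122,061.2 / (3.354 × 10⁻⁵) = 3,639,272,510
N ≈ √3,639,272,510 ≈ 60,326.4

60330 RPM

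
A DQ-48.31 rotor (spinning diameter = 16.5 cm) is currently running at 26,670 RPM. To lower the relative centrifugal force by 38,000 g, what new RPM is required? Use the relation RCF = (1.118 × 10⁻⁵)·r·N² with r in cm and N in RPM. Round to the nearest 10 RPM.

≈ 17300 RPM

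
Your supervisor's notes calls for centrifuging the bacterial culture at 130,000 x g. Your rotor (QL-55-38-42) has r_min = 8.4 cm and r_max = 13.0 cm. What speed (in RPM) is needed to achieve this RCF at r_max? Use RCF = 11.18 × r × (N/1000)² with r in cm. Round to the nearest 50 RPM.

N ≈ 29900 RPM

Use r_max = 13.0 cm.
RCF = 11.18 × r × (N/1000)²
130,000 = 11.18 × 13 × (N/1000)²
(N/1000)² = 130,000 / 145.34 = 894.4544
N = 1000 × √894.4544 ≈ 29,907.4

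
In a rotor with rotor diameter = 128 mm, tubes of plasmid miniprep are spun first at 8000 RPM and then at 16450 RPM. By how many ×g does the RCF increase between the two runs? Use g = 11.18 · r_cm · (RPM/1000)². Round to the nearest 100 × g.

14800 ×g

r = 128 mm / 2 = 64 mm = 6.4 cm
RCF₁ = 11.18 × 6.4 × (8)² = 11.18 × 6.4 × 64 ≈ 4,579.3 × g
RCF₂ = 11.18 × 6.4 × (16.45)² = 11.18 × 6.4 × 270.6025 ≈ 19,362.2 × g
Increase = 19,362.2 − 4,579.3 = 14,782.9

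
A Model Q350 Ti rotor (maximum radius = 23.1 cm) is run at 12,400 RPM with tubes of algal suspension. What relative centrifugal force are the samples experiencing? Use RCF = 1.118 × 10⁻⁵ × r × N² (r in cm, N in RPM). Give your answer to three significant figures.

≈ 39700 x g

RCF = 1.118 × 10⁻⁵ × r × N²
RCF = 1.118 × 10⁻⁵ × 23.1 × (12400)² = 1.118 × 10⁻⁵ × 23.1 × 153,760,000 ≈ 39,709.8 × g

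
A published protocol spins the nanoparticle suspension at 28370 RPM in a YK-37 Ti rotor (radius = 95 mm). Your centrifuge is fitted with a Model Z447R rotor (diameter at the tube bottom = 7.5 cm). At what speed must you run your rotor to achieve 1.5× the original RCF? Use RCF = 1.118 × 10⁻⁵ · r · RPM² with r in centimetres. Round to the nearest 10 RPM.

≈ 55300 RPM

Original rotor: r = 95 mm = 9.5 cm
RCF_original = 1.118 × 10⁻⁵ × 9.5 × (28370)² = 1.118 × 10⁻⁵ × 9.5 × 804,856,900 ≈ 85,483.9 × g
Target RCF = 1.5 × 85,483.9 ≈ 128,225.8 × g
Your rotor: r = 7.5 / 2 = 3.75 cm
128,225.8 = 1.118 × 10⁻⁵ × 3.75 × N²
N² = 128,225.8 / (4.1925 × 10⁻⁵) = 3,058,456,768
N ≈ √3,058,456,768 ≈ 55,303.3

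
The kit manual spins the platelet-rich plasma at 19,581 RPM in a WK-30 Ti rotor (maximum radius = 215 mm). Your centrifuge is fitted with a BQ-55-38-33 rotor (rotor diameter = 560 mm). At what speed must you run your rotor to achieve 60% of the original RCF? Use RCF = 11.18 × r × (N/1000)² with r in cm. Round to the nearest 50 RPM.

Original rotor: r = 215 mm = 21.5 cm
RCF_original = 11.18 × 21.5 × (19.581)² = 11.18 × 21.5 × 383.415561 ≈ 92,161.6 × g
Target RCF = 0.6 × 92,161.6 ≈ 55,297 × g
Your rotor: r = 560 mm / 2 = 280 mm = 28 cm
55,297 = 11.18 × 28 × (N/1000)²
(N/1000)² = 55,297 / 313.04 = 176.6452
N = 1000 × √176.6452 ≈ 13,290.8

≈ 13300 RPM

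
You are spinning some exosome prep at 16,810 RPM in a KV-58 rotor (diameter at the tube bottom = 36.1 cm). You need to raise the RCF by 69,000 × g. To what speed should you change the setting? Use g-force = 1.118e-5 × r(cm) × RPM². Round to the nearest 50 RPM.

N₂ ≈ 25000 RPM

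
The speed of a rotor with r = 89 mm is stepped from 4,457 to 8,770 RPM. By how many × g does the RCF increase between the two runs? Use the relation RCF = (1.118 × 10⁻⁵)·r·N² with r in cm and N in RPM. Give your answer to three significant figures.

5680 × g

r = 89 mm = 8.9 cm
RCF₁ = 1.118 × 10⁻⁵ × 8.9 × (4457)² = 1.118 × 10⁻⁵ × 8.9 × 19,864,849 ≈ 1,976.6 × g
RCF₂ = 1.118 × 10⁻⁵ × 8.9 × (8770)² = 1.118 × 10⁻⁵ × 8.9 × 76,912,900 ≈ 7,653 × g
Increase = 7,653 − 1,976.6 = 5,676.4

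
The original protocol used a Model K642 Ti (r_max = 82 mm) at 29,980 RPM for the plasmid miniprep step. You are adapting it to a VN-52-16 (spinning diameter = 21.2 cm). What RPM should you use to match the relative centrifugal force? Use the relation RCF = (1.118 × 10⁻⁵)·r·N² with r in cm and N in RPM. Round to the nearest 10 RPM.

26370 RPM

Original rotor: r = 82 mm = 8.2 cm
RCF_original = 1.118 × 10⁻⁵ × 8.2 × (29980)² = 1.118 × 10⁻⁵ × 8.2 × 898,800,400 ≈ 82,398.4 × g
Your rotor: r = 21.2 / 2 = 10.6 cm
82,398.4 = 1.118 × 10⁻⁵ × 10.6 × N²
N² = 82,398.4 / (11.8508 × 10⁻⁵) = 695,298,208
N ≈ √695,298,208 ≈ 26,368.5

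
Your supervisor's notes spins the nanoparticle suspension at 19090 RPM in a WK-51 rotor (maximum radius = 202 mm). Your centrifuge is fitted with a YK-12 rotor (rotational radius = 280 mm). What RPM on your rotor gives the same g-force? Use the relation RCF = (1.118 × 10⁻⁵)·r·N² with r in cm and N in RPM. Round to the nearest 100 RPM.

≈ 16200 RPM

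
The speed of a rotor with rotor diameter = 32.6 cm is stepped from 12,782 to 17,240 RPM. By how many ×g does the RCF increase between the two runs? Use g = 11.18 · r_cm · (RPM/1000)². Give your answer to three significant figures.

≈ 24400 ×g

r = 32.6 / 2 = 16.3 cm
RCF₁ = 11.18 × 16.3 × (12.782)² = 11.18 × 16.3 × 163.379524 ≈ 29,773.3 × g
RCF₂ = 11.18 × 16.3 × (17.24)² = 11.18 × 16.3 × 297.2176 ≈ 54,163.2 × g
Increase = 54,163.2 − 29,773.3 = 24,389.9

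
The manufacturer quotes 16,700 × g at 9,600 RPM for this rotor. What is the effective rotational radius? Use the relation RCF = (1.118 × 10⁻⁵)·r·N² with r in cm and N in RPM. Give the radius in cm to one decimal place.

16700 = 1.118 × 10⁻⁵ × r × (9600)²
r = 16700 / (1.118 × 10⁻⁵ × 92,160,000) = 16700 / 1030.349 ≈ 16.208 cm

16.2 cm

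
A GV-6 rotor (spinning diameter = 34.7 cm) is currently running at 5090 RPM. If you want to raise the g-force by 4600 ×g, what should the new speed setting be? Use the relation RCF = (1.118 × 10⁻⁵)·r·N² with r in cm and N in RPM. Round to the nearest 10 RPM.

N₂ ≈ 7040 RPM

r = 34.7 / 2 = 17.35 cm
Current RCF = 1.118 × 10⁻⁵ × 17.35 × (5090)² = 1.118 × 10⁻⁵ × 17.35 × 25,908,100 ≈ 5,025.5 × g
Target RCF = 5,025.5 + 4,600 = 9,625.5 × g
N² = 9,625.5 / (19.3973 × 10⁻⁵) = 49,622,886
N ≈ √49,622,886 ≈ 7,044.4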